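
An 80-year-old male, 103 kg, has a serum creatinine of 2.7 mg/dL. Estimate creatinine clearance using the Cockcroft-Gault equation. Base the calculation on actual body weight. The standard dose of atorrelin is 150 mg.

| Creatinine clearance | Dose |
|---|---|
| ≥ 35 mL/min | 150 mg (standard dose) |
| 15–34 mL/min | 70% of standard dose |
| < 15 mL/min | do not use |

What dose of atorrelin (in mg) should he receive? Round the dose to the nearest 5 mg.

CrCl = (140 − 80) × 103 / (72 × 2.7) = 6180.0 / 194.40 ≈ 31.8 mL/min
CrCl ≈ 32 mL/min → bracket 15–34 mL/min.
70% of 150 mg = 105 mg

105 mg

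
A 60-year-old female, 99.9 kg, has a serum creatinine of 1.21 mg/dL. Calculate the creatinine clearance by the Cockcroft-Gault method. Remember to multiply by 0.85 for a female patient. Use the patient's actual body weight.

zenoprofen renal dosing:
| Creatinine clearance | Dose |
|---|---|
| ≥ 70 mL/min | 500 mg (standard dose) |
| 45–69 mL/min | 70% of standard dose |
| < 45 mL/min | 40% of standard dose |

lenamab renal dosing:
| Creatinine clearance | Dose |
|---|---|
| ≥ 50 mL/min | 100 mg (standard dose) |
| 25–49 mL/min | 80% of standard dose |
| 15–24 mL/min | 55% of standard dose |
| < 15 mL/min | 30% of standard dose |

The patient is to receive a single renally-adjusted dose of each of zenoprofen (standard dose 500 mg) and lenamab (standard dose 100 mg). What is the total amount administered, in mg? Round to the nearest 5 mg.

CrCl = (140 − 60) × 99.9 / (72 × 1.21) × 0.85 = 7992.0 / 87.12 × 0.85 ≈ 78.0 mL/min
CrCl ≈ 78 mL/min.
zenoprofen: ≥ 70 mL/min → 100% of 500 mg = 500 mg.
lenamab: ≥ 50 mL/min → 100% of 100 mg = 100 mg.
Total = 500 + 100 = 600 mg.

600 mg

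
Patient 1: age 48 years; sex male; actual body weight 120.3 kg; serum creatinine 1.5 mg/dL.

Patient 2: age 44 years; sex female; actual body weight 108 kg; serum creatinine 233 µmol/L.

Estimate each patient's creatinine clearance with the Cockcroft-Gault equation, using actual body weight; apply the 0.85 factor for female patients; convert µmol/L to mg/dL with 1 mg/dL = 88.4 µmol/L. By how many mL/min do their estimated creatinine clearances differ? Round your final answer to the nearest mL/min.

56 mL/min

Patient 1: CrCl = (140 − 48) × 120.3 / (72 × 1.5) = 11067.6 / 108.00 ≈ 102.5 mL/min
Patient 2: SCr = 233 / 88.4 = 2.636 mg/dL
Patient 2: CrCl = (140 − 44) × 108 / (72 × 2.636) × 0.85 = 10368.0 / 189.79 × 0.85 ≈ 46.4 mL/min
|102.5 − 46.4| = 56.1 mL/min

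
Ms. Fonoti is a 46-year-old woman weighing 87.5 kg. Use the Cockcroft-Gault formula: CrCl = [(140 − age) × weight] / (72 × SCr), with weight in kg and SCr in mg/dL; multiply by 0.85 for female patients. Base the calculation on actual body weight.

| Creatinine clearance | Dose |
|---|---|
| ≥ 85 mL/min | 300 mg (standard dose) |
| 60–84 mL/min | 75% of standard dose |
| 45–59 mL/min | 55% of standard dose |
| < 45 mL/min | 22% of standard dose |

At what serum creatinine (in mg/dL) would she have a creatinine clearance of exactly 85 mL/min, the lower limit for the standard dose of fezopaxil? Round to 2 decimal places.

Standard dose requires CrCl ≥ 85 mL/min.
Set (140 − 46) × 87.5 × 0.85 / (72 × SCr) = 85
SCr = (140 − 46) × 87.5 × 0.85 / (72 × 85) = 1.142 mg/dL

1.14 mg/dL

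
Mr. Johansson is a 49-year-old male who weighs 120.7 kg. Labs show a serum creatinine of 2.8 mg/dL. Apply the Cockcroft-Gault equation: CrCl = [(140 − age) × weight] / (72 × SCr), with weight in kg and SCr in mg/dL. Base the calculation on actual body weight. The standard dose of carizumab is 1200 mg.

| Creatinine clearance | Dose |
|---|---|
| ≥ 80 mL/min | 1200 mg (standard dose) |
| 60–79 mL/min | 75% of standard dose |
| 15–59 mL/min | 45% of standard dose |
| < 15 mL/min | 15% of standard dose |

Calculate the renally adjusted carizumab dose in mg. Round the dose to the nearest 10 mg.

CrCl = (140 − 49) × 120.7 / (72 × 2.8) = 10983.7 / 201.60 ≈ 54.5 mL/min
CrCl ≈ 54 mL/min → bracket 15–59 mL/min.
45% of 1200 mg = 540 mg

540 mg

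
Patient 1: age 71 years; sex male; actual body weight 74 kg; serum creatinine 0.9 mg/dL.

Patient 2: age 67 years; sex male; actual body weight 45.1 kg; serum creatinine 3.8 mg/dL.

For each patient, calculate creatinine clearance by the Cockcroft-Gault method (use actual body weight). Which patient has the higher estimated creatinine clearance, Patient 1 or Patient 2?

Patient 1: CrCl = (140 − 71) × 74 / (72 × 0.9) = 5106.0 / 64.80 ≈ 78.8 mL/min
Patient 2: CrCl = (140 − 67) × 45.1 / (72 × 3.8) = 3292.3 / 273.60 ≈ 12.0 mL/min
78.8 vs 12.0 mL/min → Patient 1 is higher.

Patient 1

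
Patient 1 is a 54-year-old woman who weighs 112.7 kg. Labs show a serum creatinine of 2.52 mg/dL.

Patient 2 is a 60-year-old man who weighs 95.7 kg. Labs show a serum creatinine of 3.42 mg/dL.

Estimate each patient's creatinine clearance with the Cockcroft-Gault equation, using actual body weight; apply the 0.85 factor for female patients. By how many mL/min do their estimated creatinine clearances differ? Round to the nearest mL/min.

14 mL/min

Patient 1: CrCl = (140 − 54) × 112.7 / (72 × 2.52) × 0.85 = 9692.2 / 181.44 × 0.85 ≈ 45.4 mL/min
Patient 2: CrCl = (140 − 60) × 95.7 / (72 × 3.42) = 7656.0 / 246.24 ≈ 31.1 mL/min
|45.4 − 31.1| = 14.3 mL/min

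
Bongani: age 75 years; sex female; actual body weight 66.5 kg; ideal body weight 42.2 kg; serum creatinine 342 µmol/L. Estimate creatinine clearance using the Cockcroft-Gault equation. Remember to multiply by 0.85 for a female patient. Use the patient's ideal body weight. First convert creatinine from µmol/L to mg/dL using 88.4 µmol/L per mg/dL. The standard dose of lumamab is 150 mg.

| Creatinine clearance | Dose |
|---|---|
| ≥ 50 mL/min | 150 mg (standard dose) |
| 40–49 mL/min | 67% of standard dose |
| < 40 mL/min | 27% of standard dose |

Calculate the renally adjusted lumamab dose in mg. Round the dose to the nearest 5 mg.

40 mg

SCr = 342 / 88.4 = 3.869 mg/dL
CrCl = (140 − 75) × 42.2 / (72 × 3.869) × 0.85 = 2743.0 / 278.57 × 0.85 ≈ 8.4 mL/min
CrCl ≈ 8 mL/min → bracket < 40 mL/min.
27% of 150 mg = 40.5 mg → 40 mg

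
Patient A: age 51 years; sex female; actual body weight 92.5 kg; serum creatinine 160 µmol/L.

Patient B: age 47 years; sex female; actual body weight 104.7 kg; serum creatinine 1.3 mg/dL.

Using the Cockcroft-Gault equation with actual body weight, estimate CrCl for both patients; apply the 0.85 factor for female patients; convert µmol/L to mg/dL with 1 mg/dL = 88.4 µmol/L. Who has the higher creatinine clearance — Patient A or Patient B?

Patient B

Patient A: SCr = 160 / 88.4 = 1.81 mg/dL
Patient A: CrCl = (140 − 51) × 92.5 / (72 × 1.81) × 0.85 = 8232.5 / 130.32 × 0.85 ≈ 53.7 mL/min
Patient B: CrCl = (140 − 47) × 104.7 / (72 × 1.3) × 0.85 = 9737.1 / 93.60 × 0.85 ≈ 88.4 mL/min
53.7 vs 88.4 mL/min → Patient B is higher.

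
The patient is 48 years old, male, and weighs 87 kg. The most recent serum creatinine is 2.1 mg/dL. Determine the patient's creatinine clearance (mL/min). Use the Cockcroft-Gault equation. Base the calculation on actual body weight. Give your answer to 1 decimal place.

CrCl = (140 − 48) × 87 / (72 × 2.1) = 8004.0 / 151.20 ≈ 52.9 mL/min

52.9 mL/min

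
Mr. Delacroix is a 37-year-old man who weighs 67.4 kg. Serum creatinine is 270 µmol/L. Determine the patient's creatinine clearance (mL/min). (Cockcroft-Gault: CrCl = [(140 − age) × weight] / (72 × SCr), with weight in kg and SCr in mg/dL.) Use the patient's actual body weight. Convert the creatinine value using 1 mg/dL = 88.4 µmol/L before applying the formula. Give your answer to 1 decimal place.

31.6 mL/min

SCr = 270 / 88.4 = 3.054 mg/dL
CrCl = (140 − 37) × 67.4 / (72 × 3.054) = 6942.2 / 219.89 ≈ 31.6 mL/min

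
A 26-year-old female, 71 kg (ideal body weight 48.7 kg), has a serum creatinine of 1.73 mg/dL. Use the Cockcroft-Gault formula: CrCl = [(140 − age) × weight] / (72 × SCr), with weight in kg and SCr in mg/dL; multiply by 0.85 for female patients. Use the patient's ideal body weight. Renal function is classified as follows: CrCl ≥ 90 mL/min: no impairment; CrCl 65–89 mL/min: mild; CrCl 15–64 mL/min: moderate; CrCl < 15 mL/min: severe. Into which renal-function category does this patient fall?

moderate

CrCl = (140 − 26) × 48.7 / (72 × 1.73) × 0.85 = 5551.8 / 124.56 × 0.85 ≈ 37.9 mL/min
38 mL/min falls in the 'moderate' range.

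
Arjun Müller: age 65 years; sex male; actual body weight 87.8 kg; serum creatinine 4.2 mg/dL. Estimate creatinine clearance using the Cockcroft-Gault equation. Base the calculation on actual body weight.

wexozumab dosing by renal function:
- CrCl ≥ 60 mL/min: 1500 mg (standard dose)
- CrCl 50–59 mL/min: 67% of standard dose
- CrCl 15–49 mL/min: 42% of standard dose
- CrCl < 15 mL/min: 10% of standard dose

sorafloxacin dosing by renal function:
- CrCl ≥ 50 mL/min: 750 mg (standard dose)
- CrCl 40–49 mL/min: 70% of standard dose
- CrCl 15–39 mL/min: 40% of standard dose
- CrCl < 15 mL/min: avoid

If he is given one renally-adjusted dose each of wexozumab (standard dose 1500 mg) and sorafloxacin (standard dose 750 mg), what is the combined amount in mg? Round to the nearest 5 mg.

930 mg

CrCl = (140 − 65) × 87.8 / (72 × 4.2) = 6585.0 / 302.40 ≈ 21.8 mL/min
CrCl ≈ 22 mL/min.
wexozumab: 15–49 mL/min → 42% of 1500 mg = 630 mg.
sorafloxacin: 15–39 mL/min → 40% of 750 mg = 300 mg.
Total = 630 + 300 = 930 mg.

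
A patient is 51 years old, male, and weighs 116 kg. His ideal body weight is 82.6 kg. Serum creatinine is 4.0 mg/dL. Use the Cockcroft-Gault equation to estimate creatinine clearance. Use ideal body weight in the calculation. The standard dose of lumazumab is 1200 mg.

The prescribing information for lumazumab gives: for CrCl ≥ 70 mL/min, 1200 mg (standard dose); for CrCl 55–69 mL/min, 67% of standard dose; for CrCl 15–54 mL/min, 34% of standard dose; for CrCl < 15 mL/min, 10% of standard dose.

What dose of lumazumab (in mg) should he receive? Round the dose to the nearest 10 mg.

CrCl = (140 − 51) × 82.6 / (72 × 4) = 7351.4 / 288.00 ≈ 25.5 mL/min
CrCl ≈ 26 mL/min → bracket 15–54 mL/min.
34% of 1200 mg = 408 mg → 410 mg

410 mg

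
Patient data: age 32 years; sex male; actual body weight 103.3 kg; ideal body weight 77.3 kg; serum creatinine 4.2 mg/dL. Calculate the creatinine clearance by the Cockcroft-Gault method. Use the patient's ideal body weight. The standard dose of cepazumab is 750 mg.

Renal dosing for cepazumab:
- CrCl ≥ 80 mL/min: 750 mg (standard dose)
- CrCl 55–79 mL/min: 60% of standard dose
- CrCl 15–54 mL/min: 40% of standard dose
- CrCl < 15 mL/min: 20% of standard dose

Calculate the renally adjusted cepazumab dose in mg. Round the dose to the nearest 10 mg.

300 mg

CrCl = (140 − 32) × 77.3 / (72 × 4.2) = 8348.4 / 302.40 ≈ 27.6 mL/min
CrCl ≈ 28 mL/min → bracket 15–54 mL/min.
40% of 750 mg = 300 mg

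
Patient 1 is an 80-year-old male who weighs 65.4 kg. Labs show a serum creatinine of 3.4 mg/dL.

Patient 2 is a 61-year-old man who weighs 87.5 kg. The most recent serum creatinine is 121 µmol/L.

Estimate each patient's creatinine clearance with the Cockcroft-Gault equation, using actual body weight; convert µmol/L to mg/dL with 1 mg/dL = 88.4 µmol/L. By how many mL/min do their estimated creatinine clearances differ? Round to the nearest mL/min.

54 mL/min

Patient 1: CrCl = (140 − 80) × 65.4 / (72 × 3.4) = 3924.0 / 244.80 ≈ 16.0 mL/min
Patient 2: SCr = 121 / 88.4 = 1.369 mg/dL
Patient 2: CrCl = (140 − 61) × 87.5 / (72 × 1.369) = 6912.5 / 98.57 ≈ 70.1 mL/min
|16.0 − 70.1| = 54.1 mL/min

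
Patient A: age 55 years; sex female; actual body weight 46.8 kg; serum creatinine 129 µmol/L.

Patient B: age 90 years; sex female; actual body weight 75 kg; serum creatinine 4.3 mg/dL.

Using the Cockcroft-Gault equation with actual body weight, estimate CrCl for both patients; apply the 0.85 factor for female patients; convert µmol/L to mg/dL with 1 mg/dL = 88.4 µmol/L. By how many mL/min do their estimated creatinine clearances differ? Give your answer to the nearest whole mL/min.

Patient A: SCr = 129 / 88.4 = 1.459 mg/dL
Patient A: CrCl = (140 − 55) × 46.8 / (72 × 1.459) × 0.85 = 3978.0 / 105.05 × 0.85 ≈ 32.2 mL/min
Patient B: CrCl = (140 − 90) × 75 / (72 × 4.3) × 0.85 = 3750.0 / 309.60 × 0.85 ≈ 10.3 mL/min
|32.2 − 10.3| = 21.9 mL/min

22 mL/min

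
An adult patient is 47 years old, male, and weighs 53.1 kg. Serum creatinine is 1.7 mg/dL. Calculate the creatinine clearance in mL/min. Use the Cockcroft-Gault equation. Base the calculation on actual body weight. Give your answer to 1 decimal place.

40.3 mL/min

CrCl = (140 − 47) × 53.1 / (72 × 1.7) = 4938.3 / 122.40 ≈ 40.3 mL/min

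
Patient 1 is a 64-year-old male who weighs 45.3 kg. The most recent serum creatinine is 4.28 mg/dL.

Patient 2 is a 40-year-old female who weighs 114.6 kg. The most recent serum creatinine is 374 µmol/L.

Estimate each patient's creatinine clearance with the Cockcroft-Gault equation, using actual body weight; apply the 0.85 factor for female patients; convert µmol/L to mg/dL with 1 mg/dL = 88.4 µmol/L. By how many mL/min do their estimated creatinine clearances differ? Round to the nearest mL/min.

Patient 1: CrCl = (140 − 64) × 45.3 / (72 × 4.28) = 3442.8 / 308.16 ≈ 11.2 mL/min
Patient 2: SCr = 374 / 88.4 = 4.231 mg/dL
Patient 2: CrCl = (140 − 40) × 114.6 / (72 × 4.231) × 0.85 = 11460.0 / 304.63 × 0.85 ≈ 32.0 mL/min
|11.2 − 32.0| = 20.8 mL/min

21 mL/min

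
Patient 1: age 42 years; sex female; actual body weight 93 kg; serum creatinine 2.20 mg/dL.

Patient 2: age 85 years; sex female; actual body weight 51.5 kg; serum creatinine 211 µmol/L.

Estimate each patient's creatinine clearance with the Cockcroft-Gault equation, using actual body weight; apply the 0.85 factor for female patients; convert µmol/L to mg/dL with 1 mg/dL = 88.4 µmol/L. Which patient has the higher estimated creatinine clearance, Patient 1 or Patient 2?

Patient 1: CrCl = (140 − 42) × 93 / (72 × 2.2) × 0.85 = 9114.0 / 158.40 × 0.85 ≈ 48.9 mL/min
Patient 2: SCr = 211 / 88.4 = 2.387 mg/dL
Patient 2: CrCl = (140 − 85) × 51.5 / (72 × 2.387) × 0.85 = 2832.5 / 171.86 × 0.85 ≈ 14.0 mL/min
48.9 vs 14.0 mL/min → Patient 1 is higher.

Patient 1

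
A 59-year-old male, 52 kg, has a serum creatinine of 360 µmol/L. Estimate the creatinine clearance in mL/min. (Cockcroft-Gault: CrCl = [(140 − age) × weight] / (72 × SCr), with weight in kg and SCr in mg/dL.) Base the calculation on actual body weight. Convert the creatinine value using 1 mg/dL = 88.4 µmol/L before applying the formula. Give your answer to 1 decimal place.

14.4 mL/min

SCr = 360 / 88.4 = 4.072 mg/dL
CrCl = (140 − 59) × 52 / (72 × 4.072) = 4212.0 / 293.18 ≈ 14.4 mL/min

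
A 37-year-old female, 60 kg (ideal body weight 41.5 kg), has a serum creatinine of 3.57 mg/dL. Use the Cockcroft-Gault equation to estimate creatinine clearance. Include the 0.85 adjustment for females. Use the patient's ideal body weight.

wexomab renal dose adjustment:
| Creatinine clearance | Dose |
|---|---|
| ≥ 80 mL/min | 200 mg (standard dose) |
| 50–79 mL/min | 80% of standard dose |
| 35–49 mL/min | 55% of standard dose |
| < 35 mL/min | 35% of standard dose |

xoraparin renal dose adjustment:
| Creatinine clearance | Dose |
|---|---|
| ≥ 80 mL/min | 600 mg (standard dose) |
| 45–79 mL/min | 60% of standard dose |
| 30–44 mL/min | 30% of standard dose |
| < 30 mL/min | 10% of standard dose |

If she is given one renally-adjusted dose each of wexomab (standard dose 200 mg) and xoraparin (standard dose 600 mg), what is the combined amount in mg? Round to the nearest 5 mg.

130 mg

CrCl = (140 − 37) × 41.5 / (72 × 3.57) × 0.85 = 4274.5 / 257.04 × 0.85 ≈ 14.1 mL/min
CrCl ≈ 14 mL/min.
wexomab: < 35 mL/min → 35% of 200 mg = 70 mg.
xoraparin: < 30 mL/min → 10% of 600 mg = 60 mg.
Total = 70 + 60 = 130 mg.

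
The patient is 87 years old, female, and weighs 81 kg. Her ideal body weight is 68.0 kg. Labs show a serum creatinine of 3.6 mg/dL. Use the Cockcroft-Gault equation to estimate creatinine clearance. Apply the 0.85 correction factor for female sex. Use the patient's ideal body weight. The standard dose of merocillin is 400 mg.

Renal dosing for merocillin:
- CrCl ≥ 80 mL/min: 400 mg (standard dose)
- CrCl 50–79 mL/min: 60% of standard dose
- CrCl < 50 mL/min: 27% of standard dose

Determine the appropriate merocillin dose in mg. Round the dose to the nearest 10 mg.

CrCl = (140 − 87) × 68 / (72 × 3.6) × 0.85 = 3604.0 / 259.20 × 0.85 ≈ 11.8 mL/min
CrCl ≈ 12 mL/min → bracket < 50 mL/min.
27% of 400 mg = 108 mg → 110 mg

110 mg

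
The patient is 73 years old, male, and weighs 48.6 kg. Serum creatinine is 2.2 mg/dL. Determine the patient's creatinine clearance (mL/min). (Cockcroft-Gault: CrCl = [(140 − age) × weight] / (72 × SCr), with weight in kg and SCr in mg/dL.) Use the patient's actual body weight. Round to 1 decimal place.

CrCl = (140 − 73) × 48.6 / (72 × 2.2) = 3256.2 / 158.40 ≈ 20.6 mL/min

20.6 mL/min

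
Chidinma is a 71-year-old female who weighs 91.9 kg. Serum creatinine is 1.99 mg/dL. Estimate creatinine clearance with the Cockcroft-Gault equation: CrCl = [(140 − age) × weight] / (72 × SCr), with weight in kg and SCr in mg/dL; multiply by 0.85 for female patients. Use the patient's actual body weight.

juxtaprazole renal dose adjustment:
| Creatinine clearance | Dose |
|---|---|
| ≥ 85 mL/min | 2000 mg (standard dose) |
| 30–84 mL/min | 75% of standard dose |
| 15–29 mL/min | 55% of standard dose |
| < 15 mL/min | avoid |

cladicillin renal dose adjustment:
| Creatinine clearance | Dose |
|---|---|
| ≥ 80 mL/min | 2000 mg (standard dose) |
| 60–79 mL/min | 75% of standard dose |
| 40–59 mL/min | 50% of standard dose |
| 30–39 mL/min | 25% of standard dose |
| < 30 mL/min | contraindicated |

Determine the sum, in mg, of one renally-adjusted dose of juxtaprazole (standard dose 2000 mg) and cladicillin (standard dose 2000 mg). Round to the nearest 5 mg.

CrCl = (140 − 71) × 91.9 / (72 × 1.99) × 0.85 = 6341.1 / 143.28 × 0.85 ≈ 37.6 mL/min
CrCl ≈ 38 mL/min.
juxtaprazole: 30–84 mL/min → 75% of 2000 mg = 1500 mg.
cladicillin: 30–39 mL/min → 25% of 2000 mg = 500 mg.
Total = 1500 + 500 = 2000 mg.

2000 mg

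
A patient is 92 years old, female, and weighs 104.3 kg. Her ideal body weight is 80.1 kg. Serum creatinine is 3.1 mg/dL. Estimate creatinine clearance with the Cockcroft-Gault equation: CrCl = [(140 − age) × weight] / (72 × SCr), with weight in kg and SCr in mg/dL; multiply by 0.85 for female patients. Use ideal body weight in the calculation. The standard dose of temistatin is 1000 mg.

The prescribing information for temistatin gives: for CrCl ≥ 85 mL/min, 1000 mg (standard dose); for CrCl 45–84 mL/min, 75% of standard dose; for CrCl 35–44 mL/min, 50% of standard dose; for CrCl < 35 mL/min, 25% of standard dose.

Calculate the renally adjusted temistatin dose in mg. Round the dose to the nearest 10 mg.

250 mg

CrCl = (140 − 92) × 80.1 / (72 × 3.1) × 0.85 = 3844.8 / 223.20 × 0.85 ≈ 14.6 mL/min
CrCl ≈ 15 mL/min → bracket < 35 mL/min.
25% of 1000 mg = 250 mg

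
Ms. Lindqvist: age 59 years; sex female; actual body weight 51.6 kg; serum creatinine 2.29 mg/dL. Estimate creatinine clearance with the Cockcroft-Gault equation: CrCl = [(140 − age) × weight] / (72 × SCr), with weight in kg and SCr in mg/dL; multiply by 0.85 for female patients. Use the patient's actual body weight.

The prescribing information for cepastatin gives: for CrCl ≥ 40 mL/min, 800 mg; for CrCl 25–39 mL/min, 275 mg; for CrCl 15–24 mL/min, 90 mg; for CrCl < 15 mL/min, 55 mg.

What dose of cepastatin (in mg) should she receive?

CrCl = (140 − 59) × 51.6 / (72 × 2.29) × 0.85 = 4179.6 / 164.88 × 0.85 ≈ 21.5 mL/min
CrCl ≈ 22 mL/min → bracket 15–24 mL/min.
Dose for this bracket: 90 mg.

90 mg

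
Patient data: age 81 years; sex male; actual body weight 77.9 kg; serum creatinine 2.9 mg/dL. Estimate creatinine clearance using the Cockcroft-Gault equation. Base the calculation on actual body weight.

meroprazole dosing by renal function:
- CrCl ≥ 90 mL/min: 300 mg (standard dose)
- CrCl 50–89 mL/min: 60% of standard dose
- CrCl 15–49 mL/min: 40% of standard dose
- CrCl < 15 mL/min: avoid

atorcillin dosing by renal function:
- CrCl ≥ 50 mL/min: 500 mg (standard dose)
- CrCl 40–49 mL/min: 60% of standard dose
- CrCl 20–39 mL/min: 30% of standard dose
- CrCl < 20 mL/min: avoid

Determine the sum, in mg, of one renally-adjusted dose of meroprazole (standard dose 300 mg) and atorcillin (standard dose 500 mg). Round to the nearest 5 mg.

CrCl = (140 − 81) × 77.9 / (72 × 2.9) = 4596.1 / 208.80 ≈ 22.0 mL/min
CrCl ≈ 22 mL/min.
meroprazole: 15–49 mL/min → 40% of 300 mg = 120 mg.
atorcillin: 20–39 mL/min → 30% of 500 mg = 150 mg.
Total = 120 + 150 = 270 mg.

270 mg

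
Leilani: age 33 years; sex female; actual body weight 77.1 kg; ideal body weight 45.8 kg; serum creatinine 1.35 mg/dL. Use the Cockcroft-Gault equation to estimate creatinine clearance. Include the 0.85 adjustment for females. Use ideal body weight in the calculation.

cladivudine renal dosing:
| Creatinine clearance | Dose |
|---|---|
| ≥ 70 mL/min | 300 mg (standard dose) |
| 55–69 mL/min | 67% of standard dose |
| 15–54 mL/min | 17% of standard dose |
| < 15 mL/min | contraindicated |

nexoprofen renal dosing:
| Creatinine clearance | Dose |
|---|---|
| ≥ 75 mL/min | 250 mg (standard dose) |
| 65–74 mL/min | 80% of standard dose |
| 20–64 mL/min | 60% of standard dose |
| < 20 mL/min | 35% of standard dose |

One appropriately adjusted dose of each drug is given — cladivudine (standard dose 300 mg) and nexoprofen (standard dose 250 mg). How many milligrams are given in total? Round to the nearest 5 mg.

CrCl = (140 − 33) × 45.8 / (72 × 1.35) × 0.85 = 4900.6 / 97.20 × 0.85 ≈ 42.9 mL/min
CrCl ≈ 43 mL/min.
cladivudine: 15–54 mL/min → 17% of 300 mg = 51 mg.
nexoprofen: 20–64 mL/min → 60% of 250 mg = 150 mg.
Total = 51 + 150 = 201 mg.

200 mg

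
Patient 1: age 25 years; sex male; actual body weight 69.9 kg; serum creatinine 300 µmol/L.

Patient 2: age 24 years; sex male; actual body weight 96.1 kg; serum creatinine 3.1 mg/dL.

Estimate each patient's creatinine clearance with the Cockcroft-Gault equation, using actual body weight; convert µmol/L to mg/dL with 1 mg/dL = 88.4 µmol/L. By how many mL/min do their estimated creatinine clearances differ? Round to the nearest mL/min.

17 mL/min

Patient 1: SCr = 300 / 88.4 = 3.394 mg/dL
Patient 1: CrCl = (140 − 25) × 69.9 / (72 × 3.394) = 8038.5 / 244.37 ≈ 32.9 mL/min
Patient 2: CrCl = (140 − 24) × 96.1 / (72 × 3.1) = 11147.6 / 223.20 ≈ 49.9 mL/min
|32.9 − 49.9| = 17.0 mL/min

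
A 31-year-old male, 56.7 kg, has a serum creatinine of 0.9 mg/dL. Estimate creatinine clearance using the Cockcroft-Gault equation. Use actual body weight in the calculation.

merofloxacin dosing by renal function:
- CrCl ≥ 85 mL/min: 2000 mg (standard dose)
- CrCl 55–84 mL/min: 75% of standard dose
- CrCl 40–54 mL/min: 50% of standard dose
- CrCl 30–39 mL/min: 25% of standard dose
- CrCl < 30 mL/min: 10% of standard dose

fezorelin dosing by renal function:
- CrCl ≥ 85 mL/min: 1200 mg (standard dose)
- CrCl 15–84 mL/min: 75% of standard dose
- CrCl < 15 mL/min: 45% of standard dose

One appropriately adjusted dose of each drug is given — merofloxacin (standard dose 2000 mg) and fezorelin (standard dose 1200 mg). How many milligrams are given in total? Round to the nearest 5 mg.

3200 mg

CrCl = (140 − 31) × 56.7 / (72 × 0.9) = 6180.3 / 64.80 ≈ 95.4 mL/min
CrCl ≈ 95 mL/min.
merofloxacin: ≥ 85 mL/min → 100% of 2000 mg = 2000 mg.
fezorelin: ≥ 85 mL/min → 100% of 1200 mg = 1200 mg.
Total = 2000 + 1200 = 3200 mg.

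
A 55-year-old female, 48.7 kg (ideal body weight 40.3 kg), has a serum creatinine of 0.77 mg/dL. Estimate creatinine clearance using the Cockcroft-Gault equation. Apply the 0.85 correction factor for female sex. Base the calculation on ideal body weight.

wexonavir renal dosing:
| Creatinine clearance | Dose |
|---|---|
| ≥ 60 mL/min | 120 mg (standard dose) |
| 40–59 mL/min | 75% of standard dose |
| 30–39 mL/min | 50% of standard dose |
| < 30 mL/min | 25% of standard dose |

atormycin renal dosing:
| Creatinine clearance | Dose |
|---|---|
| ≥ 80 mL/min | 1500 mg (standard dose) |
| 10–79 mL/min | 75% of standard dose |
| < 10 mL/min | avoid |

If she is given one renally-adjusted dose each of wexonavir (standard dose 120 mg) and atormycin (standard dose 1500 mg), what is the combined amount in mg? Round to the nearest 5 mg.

CrCl = (140 − 55) × 40.3 / (72 × 0.77) × 0.85 = 3425.5 / 55.44 × 0.85 ≈ 52.5 mL/min
CrCl ≈ 53 mL/min.
wexonavir: 40–59 mL/min → 75% of 120 mg = 90 mg.
atormycin: 10–79 mL/min → 75% of 1500 mg = 1125 mg.
Total = 90 + 1125 = 1215 mg.

1215 mg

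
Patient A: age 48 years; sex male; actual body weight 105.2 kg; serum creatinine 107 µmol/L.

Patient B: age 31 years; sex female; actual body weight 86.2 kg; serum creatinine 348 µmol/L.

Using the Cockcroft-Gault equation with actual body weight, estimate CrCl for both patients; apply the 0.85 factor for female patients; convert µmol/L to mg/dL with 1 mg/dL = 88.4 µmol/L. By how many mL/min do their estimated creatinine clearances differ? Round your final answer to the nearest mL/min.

Patient A: SCr = 107 / 88.4 = 1.21 mg/dL
Patient A: CrCl = (140 − 48) × 105.2 / (72 × 1.21) = 9678.4 / 87.12 ≈ 111.1 mL/min
Patient B: SCr = 348 / 88.4 = 3.937 mg/dL
Patient B: CrCl = (140 − 31) × 86.2 / (72 × 3.937) × 0.85 = 9395.8 / 283.46 × 0.85 ≈ 28.2 mL/min
|111.1 − 28.2| = 82.9 mL/min

83 mL/min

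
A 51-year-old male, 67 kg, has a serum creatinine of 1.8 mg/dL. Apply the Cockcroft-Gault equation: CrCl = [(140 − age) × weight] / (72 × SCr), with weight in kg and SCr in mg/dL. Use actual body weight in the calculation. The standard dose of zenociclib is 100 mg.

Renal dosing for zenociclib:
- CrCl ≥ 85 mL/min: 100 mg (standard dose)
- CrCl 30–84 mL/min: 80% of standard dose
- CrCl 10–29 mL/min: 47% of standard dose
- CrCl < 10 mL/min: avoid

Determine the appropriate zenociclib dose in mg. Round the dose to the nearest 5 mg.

80 mg

CrCl = (140 − 51) × 67 / (72 × 1.8) = 5963.0 / 129.60 ≈ 46.0 mL/min
CrCl ≈ 46 mL/min → bracket 30–84 mL/min.
80% of 100 mg = 80 mg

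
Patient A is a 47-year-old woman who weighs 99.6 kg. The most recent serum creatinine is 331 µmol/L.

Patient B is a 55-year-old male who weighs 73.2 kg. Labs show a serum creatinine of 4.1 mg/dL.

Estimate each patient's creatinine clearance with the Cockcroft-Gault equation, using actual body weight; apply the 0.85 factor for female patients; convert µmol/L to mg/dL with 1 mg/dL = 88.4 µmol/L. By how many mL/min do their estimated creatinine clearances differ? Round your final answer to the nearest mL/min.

Patient A: SCr = 331 / 88.4 = 3.744 mg/dL
Patient A: CrCl = (140 − 47) × 99.6 / (72 × 3.744) × 0.85 = 9262.8 / 269.57 × 0.85 ≈ 29.2 mL/min
Patient B: CrCl = (140 − 55) × 73.2 / (72 × 4.1) = 6222.0 / 295.20 ≈ 21.1 mL/min
|29.2 − 21.1| = 8.1 mL/min

8 mL/min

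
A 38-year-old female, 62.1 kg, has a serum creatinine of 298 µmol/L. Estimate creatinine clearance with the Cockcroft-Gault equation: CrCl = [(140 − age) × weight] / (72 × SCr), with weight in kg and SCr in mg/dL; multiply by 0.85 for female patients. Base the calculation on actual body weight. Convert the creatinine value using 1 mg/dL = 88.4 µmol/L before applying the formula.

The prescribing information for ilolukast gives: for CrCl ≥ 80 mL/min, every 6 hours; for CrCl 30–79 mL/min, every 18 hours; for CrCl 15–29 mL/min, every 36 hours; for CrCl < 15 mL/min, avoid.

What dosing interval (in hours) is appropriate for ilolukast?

every 36 hours

SCr = 298 / 88.4 = 3.371 mg/dL
CrCl = (140 − 38) × 62.1 / (72 × 3.371) × 0.85 = 6334.2 / 242.71 × 0.85 ≈ 22.2 mL/min
CrCl ≈ 22 mL/min → bracket 15–29 mL/min → every 36 hours.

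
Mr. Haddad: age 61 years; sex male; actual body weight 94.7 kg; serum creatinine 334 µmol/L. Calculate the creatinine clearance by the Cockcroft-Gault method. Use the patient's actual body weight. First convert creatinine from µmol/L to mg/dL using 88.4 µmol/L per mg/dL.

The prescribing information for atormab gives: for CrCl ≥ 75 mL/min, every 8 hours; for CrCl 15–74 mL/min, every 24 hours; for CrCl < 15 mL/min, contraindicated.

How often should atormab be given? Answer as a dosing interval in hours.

every 24 hours

SCr = 334 / 88.4 = 3.778 mg/dL
CrCl = (140 − 61) × 94.7 / (72 × 3.778) = 7481.3 / 272.02 ≈ 27.5 mL/min
CrCl ≈ 28 mL/min → bracket 15–74 mL/min → every 24 hours.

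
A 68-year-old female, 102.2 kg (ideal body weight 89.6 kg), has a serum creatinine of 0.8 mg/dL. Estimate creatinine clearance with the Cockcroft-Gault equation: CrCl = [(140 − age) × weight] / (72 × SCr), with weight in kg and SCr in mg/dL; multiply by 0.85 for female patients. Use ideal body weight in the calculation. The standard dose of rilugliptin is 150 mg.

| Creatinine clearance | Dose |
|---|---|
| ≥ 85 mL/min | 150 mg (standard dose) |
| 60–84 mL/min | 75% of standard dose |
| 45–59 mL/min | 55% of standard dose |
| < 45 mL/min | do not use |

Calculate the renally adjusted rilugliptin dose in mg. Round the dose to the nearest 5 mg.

CrCl = (140 − 68) × 89.6 / (72 × 0.8) × 0.85 = 6451.2 / 57.60 × 0.85 ≈ 95.2 mL/min
CrCl ≈ 95 mL/min → bracket ≥ 85 mL/min.
100% of 150 mg = 150 mg

150 mg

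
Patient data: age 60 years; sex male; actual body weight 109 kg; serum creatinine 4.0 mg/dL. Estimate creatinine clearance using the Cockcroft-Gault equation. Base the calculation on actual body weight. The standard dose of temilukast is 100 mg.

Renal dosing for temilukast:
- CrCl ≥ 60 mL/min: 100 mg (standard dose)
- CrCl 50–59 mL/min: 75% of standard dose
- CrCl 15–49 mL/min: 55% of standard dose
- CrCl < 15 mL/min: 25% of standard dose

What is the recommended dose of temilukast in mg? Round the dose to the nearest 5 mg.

55 mg

CrCl = (140 − 60) × 109 / (72 × 4) = 8720.0 / 288.00 ≈ 30.3 mL/min
CrCl ≈ 30 mL/min → bracket 15–49 mL/min.
55% of 100 mg = 55 mg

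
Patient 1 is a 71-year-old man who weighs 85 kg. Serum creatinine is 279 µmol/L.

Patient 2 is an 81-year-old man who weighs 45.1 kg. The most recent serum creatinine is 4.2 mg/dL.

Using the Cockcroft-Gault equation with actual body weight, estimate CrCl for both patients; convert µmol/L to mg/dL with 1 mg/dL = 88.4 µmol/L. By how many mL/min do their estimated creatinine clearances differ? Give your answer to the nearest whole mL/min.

Patient 1: SCr = 279 / 88.4 = 3.156 mg/dL
Patient 1: CrCl = (140 − 71) × 85 / (72 × 3.156) = 5865.0 / 227.23 ≈ 25.8 mL/min
Patient 2: CrCl = (140 − 81) × 45.1 / (72 × 4.2) = 2660.9 / 302.40 ≈ 8.8 mL/min
|25.8 − 8.8| = 17.0 mL/min

17 mL/min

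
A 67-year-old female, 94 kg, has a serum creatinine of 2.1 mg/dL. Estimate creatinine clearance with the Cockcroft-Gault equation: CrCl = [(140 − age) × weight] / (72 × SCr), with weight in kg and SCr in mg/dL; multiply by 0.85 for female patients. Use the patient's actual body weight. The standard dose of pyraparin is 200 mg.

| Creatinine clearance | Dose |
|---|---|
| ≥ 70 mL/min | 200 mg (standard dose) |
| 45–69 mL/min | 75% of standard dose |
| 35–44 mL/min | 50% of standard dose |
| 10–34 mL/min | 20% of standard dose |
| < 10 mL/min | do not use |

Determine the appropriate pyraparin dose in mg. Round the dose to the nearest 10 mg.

100 mg

CrCl = (140 − 67) × 94 / (72 × 2.1) × 0.85 = 6862.0 / 151.20 × 0.85 ≈ 38.6 mL/min
CrCl ≈ 39 mL/min → bracket 35–44 mL/min.
50% of 200 mg = 100 mg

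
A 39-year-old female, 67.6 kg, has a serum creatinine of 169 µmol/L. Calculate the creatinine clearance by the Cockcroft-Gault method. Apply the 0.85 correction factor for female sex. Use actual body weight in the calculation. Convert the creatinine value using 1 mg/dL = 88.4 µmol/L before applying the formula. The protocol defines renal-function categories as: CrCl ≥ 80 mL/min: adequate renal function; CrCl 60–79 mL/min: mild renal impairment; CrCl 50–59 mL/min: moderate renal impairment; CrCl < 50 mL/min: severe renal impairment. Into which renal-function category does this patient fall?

SCr = 169 / 88.4 = 1.912 mg/dL
CrCl = (140 − 39) × 67.6 / (72 × 1.912) × 0.85 = 6827.6 / 137.66 × 0.85 ≈ 42.2 mL/min
42 mL/min falls in the 'severe renal impairment' range.

severe renal impairment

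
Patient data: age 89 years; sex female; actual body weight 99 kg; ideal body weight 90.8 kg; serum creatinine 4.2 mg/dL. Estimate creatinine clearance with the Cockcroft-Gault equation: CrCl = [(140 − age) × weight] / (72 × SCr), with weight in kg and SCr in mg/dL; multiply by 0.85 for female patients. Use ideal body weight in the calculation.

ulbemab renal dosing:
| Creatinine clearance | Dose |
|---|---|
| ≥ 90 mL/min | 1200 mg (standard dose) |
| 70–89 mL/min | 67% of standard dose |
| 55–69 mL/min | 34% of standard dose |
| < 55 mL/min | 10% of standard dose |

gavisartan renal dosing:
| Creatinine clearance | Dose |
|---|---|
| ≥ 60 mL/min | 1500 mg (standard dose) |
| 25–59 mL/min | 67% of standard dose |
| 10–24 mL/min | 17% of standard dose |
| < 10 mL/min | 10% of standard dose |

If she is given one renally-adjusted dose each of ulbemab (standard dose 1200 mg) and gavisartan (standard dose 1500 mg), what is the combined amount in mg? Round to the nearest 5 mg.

375 mg

CrCl = (140 − 89) × 90.8 / (72 × 4.2) × 0.85 = 4630.8 / 302.40 × 0.85 ≈ 13.0 mL/min
CrCl ≈ 13 mL/min.
ulbemab: < 55 mL/min → 10% of 1200 mg = 120 mg.
gavisartan: 10–24 mL/min → 17% of 1500 mg = 255 mg.
Total = 120 + 255 = 375 mg.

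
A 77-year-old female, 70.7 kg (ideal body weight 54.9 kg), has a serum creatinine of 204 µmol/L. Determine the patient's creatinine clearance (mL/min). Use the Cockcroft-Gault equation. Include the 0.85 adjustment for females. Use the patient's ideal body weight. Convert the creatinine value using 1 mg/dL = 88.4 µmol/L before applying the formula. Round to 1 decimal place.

17.7 mL/min

SCr = 204 / 88.4 = 2.308 mg/dL
CrCl = (140 − 77) × 54.9 / (72 × 2.308) × 0.85 = 3458.7 / 166.18 × 0.85 ≈ 17.7 mL/min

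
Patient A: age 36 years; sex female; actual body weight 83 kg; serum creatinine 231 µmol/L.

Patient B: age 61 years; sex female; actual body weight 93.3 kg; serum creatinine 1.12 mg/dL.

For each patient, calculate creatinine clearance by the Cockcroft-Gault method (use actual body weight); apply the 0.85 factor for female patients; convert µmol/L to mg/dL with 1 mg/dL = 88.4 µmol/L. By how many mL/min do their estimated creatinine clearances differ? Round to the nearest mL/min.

39 mL/min

Patient A: SCr = 231 / 88.4 = 2.613 mg/dL
Patient A: CrCl = (140 − 36) × 83 / (72 × 2.613) × 0.85 = 8632.0 / 188.14 × 0.85 ≈ 39.0 mL/min
Patient B: CrCl = (140 − 61) × 93.3 / (72 × 1.12) × 0.85 = 7370.7 / 80.64 × 0.85 ≈ 77.7 mL/min
|39.0 − 77.7| = 38.7 mL/min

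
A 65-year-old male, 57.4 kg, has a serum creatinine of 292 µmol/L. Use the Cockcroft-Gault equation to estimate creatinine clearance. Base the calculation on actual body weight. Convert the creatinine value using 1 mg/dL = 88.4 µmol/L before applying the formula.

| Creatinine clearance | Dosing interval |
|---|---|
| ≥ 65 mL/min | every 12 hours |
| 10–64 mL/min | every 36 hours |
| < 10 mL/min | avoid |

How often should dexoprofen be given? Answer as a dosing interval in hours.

every 36 hours

SCr = 292 / 88.4 = 3.303 mg/dL
CrCl = (140 − 65) × 57.4 / (72 × 3.303) = 4305.0 / 237.82 ≈ 18.1 mL/min
CrCl ≈ 18 mL/min → bracket 10–64 mL/min → every 36 hours.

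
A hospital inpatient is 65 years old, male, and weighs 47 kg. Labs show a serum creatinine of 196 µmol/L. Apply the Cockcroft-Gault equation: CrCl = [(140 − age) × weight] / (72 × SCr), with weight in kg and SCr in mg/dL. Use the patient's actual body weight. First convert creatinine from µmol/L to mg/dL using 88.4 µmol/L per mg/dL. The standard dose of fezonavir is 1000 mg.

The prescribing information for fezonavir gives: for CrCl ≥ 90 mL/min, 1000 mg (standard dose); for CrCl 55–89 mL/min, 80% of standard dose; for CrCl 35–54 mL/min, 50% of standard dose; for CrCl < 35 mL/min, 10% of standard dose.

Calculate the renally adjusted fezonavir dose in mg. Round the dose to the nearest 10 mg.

100 mg

SCr = 196 / 88.4 = 2.217 mg/dL
CrCl = (140 − 65) × 47 / (72 × 2.217) = 3525.0 / 159.62 ≈ 22.1 mL/min
CrCl ≈ 22 mL/min → bracket < 35 mL/min.
10% of 1000 mg = 100 mg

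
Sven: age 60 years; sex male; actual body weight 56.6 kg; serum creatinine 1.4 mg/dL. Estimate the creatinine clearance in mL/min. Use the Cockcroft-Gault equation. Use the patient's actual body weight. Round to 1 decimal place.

CrCl = (140 − 60) × 56.6 / (72 × 1.4) = 4528.0 / 100.80 ≈ 44.9 mL/min

44.9 mL/min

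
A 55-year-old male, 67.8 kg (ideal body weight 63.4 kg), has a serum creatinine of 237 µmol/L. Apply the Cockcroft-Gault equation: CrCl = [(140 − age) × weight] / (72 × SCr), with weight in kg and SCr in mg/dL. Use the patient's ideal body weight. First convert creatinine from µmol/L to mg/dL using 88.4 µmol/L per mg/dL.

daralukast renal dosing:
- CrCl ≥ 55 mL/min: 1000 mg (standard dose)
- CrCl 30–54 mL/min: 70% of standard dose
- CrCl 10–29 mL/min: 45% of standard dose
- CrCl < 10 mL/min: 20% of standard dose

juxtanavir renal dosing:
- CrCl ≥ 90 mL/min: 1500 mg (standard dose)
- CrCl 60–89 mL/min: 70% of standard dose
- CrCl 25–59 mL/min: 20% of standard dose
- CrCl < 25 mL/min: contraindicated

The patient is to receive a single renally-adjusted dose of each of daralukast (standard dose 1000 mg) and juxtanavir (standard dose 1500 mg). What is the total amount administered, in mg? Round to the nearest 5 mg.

SCr = 237 / 88.4 = 2.681 mg/dL
CrCl = (140 − 55) × 63.4 / (72 × 2.681) = 5389.0 / 193.03 ≈ 27.9 mL/min
CrCl ≈ 28 mL/min.
daralukast: 10–29 mL/min → 45% of 1000 mg = 450 mg.
juxtanavir: 25–59 mL/min → 20% of 1500 mg = 300 mg.
Total = 450 + 300 = 750 mg.

750 mg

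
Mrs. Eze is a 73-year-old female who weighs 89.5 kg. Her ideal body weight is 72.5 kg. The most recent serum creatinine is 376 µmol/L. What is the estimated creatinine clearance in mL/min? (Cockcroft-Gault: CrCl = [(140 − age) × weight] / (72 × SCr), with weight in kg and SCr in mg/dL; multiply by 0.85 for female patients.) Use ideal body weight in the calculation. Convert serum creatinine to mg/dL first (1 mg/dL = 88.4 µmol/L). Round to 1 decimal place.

13.5 mL/min

SCr = 376 / 88.4 = 4.253 mg/dL
CrCl = (140 − 73) × 72.5 / (72 × 4.253) × 0.85 = 4857.5 / 306.22 × 0.85 ≈ 13.5 mL/min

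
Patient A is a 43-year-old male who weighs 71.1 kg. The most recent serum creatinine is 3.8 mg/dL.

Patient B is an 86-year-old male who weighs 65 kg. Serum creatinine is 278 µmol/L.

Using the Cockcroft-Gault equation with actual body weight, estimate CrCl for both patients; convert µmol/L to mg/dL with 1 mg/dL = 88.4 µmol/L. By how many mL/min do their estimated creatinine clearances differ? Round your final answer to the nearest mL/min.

Patient A: CrCl = (140 − 43) × 71.1 / (72 × 3.8) = 6896.7 / 273.60 ≈ 25.2 mL/min
Patient B: SCr = 278 / 88.4 = 3.145 mg/dL
Patient B: CrCl = (140 − 86) × 65 / (72 × 3.145) = 3510.0 / 226.44 ≈ 15.5 mL/min
|25.2 − 15.5| = 9.7 mL/min

10 mL/min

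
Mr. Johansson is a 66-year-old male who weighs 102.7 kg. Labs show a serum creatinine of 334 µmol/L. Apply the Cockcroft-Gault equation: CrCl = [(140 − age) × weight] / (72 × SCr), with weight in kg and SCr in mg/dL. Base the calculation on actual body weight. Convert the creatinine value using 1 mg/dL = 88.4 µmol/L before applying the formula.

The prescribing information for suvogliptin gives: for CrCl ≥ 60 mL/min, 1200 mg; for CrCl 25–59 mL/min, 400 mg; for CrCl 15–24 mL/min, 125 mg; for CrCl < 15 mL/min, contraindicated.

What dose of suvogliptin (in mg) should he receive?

SCr = 334 / 88.4 = 3.778 mg/dL
CrCl = (140 − 66) × 102.7 / (72 × 3.778) = 7599.8 / 272.02 ≈ 27.9 mL/min
CrCl ≈ 28 mL/min → bracket 25–59 mL/min.
Dose for this bracket: 400 mg.

400 mg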